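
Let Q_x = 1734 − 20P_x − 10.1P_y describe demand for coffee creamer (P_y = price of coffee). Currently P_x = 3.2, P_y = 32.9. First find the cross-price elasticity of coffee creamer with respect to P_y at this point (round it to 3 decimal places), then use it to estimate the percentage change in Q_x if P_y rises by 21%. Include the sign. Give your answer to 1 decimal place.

At P_x = 3.2, P_y = 32.9: Q_x = 1337.71.
∂Q_x/∂P_y = -10.1.
ε = (∂Q_x/∂P_y)(P_y/Q_x) = -10.1000 × 32.9/1337.71 ≈ -0.248.
%ΔQ_x ≈ ε × %ΔP_y = -0.248 × (21%) = -5.2%.

-5.2%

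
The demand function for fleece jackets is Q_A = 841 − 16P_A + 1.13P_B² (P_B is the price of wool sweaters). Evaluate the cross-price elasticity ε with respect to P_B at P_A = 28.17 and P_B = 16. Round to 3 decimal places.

0.851

At P_A = 28.17 and P_B = 16: Q_A = 679.56.
∂Q_A/∂P_B = 2.26P_B = 2.26(16) = 36.1600.
ε = (∂Q_A/∂P_B)(P_B/Q_A) = 36.1600 × (16/679.56) ≈ 0.851.
ε > 0: substitutes.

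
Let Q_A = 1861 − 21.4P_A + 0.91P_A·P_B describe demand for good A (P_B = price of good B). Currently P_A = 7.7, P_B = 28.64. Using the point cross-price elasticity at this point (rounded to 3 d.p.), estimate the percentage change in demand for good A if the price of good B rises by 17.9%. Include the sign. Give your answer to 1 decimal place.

1.9%

At P_A = 7.7, P_B = 28.64: Q_A = 1896.900.
∂Q_A/∂P_B = 0.91P_A = 7.0070.
ε = (∂Q_A/∂P_B)(P_B/Q_A) = 7.0070 × 28.64/1896.900 ≈ 0.106.
%ΔQ_A ≈ ε × %ΔP_B = 0.106 × (17.9%) = 1.9%.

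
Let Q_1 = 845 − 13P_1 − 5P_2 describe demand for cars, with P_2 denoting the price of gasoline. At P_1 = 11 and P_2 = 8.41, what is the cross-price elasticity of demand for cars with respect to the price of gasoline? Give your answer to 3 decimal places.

-0.064

At P_1 = 11 and P_2 = 8.41: Q_1 = 659.95.
∂Q_1/∂P_2 = -5.
ε = (∂Q_1/∂P_2)(P_2/Q_1) = -5 × (8.41/659.95) ≈ -0.064.
Since ε < 0, cars and gasoline are complements.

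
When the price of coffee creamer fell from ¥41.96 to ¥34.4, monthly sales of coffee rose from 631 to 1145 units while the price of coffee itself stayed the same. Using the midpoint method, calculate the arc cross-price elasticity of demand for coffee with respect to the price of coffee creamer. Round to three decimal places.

ΔQ_A = 1145 − 631 = 514; ΔP_B = 34.4 − 41.96 = -7.56.
Midpoints: Q̄_A = 888.0, P̄_B = 38.18.
ε = (ΔQ_A/Q̄_A)/(ΔP_B/P̄_B) = (514/888.0)/(-7.56/38.18) ≈ -2.923.

-2.923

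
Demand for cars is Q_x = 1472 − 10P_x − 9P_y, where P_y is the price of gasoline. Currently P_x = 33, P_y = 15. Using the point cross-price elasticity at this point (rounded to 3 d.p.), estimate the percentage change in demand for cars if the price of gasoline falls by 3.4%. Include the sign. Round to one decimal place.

At P_x = 33, P_y = 15: Q_x = 1007.
∂Q_x/∂P_y = -9.
ε = (∂Q_x/∂P_y)(P_y/Q_x) = -9.0000 × 15/1007 ≈ -0.134.
%ΔQ_x ≈ ε × %ΔP_y = -0.134 × (-3.4%) = 0.5%.

0.5%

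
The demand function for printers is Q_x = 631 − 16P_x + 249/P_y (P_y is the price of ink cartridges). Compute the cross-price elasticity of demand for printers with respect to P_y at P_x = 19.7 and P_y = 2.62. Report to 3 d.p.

-0.231

At P_x = 19.7 and P_y = 2.62: Q_x = 410.838.
∂Q_x/∂P_y = −249/P_y² = -36.2741.
ε = (∂Q_x/∂P_y)(P_y/Q_x) = -36.2741 × (2.62/410.838) ≈ -0.231.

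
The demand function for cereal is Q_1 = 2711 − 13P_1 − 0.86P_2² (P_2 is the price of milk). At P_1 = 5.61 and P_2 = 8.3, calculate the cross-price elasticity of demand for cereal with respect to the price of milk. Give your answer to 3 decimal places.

At P_1 = 5.61 and P_2 = 8.3: Q_1 = 2578.825.
∂Q_1/∂P_2 = -1.72P_2 = -1.72(8.3) = -14.2760.
ε = (∂Q_1/∂P_2)(P_2/Q_1) = -14.2760 × (8.3/2578.825) ≈ -0.046.

-0.046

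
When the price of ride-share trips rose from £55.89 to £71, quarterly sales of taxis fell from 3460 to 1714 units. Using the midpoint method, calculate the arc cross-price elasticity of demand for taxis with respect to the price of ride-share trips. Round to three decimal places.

ΔQ_A = 1714 − 3460 = -1746; ΔP_B = 71 − 55.89 = 15.11.
Midpoints: Q̄_A = 2587.0, P̄_B = 63.45.
ε = (ΔQ_A/Q̄_A)/(ΔP_B/P̄_B) = (-1746/2587.0)/(15.11/63.45) ≈ -2.834.
ε < 0: taxis and ride-share trips are complements.

-2.834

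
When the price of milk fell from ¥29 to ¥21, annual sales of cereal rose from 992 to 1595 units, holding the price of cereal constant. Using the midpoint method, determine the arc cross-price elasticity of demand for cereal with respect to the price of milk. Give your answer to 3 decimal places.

-1.457

ΔQ_A = 1595 − 992 = 603; ΔP_B = 21 − 29 = -8.
Midpoints: Q̄_A = 1293.5, P̄_B = 25.00.
ε = (ΔQ_A/Q̄_A)/(ΔP_B/P̄_B) = (603/1293.5)/(-8/25.00) ≈ -1.457.
ε < 0: cereal and milk are complements.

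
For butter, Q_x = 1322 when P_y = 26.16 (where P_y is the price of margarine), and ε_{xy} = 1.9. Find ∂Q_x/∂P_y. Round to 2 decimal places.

96.02

ε = (∂Q_x/∂P_y)·(P_y/Q_x) ⇒ ∂Q_x/∂P_y = ε·Q_x/P_y = 1.9 × 1322/26.16 ≈ 96.02.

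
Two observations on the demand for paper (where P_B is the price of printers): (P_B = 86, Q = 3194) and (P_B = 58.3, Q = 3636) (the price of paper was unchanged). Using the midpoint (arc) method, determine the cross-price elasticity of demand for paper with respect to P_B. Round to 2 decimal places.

ΔQ_A = 3636 − 3194 = 442; ΔP_B = 58.3 − 86 = -27.7.
Midpoints: Q̄_A = 3415.0, P̄_B = 72.15.
ε = (ΔQ_A/Q̄_A)/(ΔP_B/P̄_B) = (442/3415.0)/(-27.7/72.15) ≈ -0.34.

-0.34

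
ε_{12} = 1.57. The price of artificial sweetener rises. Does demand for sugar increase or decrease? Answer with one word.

increase

ε > 0 and the price of artificial sweetener rises, so the quantity of sugar moves in the same direction: it increases.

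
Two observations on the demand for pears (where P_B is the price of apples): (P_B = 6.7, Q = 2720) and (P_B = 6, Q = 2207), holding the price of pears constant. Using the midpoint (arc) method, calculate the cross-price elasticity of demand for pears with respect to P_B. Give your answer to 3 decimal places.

1.889

ΔQ_A = 2207 − 2720 = -513; ΔP_B = 6 − 6.7 = -0.7.
Midpoints: Q̄_A = 2463.5, P̄_B = 6.35.
ε = (ΔQ_A/Q̄_A)/(ΔP_B/P̄_B) = (-513/2463.5)/(-0.7/6.35) ≈ 1.889.
ε > 0: pears and apples are substitutes.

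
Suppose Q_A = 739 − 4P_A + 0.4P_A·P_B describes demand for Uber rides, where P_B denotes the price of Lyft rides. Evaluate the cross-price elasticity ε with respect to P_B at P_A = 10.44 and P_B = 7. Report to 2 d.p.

0.04

At P_A = 10.44 and P_B = 7: Q_A = 726.472.
∂Q_A/∂P_B = 0.4P_A = 0.4(10.44) = 4.1760.
ε = (∂Q_A/∂P_B)(P_B/Q_A) = 4.1760 × (7/726.472) ≈ 0.04.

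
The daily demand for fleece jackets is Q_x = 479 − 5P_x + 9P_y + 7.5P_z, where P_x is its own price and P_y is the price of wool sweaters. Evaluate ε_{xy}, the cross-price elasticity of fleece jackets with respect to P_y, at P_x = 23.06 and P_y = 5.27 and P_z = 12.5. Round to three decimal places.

At P_x = 23.06 and P_y = 5.27 and P_z = 12.5: Q_x = 504.88.
∂Q_x/∂P_y = 9.
ε = (∂Q_x/∂P_y)(P_y/Q_x) = 9 × (5.27/504.88) ≈ 0.094.
Since ε > 0, fleece jackets and wool sweaters are substitutes.

0.094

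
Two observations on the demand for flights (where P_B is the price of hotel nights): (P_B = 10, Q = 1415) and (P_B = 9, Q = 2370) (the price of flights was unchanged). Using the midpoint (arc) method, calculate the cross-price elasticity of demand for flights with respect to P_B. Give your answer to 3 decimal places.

-4.794

ΔQ_A = 2370 − 1415 = 955; ΔP_B = 9 − 10 = -1.
Midpoints: Q̄_A = 1892.5, P̄_B = 9.50.
ε = (ΔQ_A/Q̄_A)/(ΔP_B/P̄_B) = (955/1892.5)/(-1/9.50) ≈ -4.794.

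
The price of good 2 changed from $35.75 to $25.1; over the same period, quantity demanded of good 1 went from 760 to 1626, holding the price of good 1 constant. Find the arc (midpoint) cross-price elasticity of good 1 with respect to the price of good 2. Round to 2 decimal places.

ΔQ_1 = 1626 − 760 = 866; ΔP_2 = 25.1 − 35.75 = -10.65.
Midpoints: Q̄_1 = 1193.0, P̄_2 = 30.43.
ε = (ΔQ_1/Q̄_1)/(ΔP_2/P̄_2) = (866/1193.0)/(-10.65/30.43) ≈ -2.07.
ε < 0: good 1 and good 2 are complements.

-2.07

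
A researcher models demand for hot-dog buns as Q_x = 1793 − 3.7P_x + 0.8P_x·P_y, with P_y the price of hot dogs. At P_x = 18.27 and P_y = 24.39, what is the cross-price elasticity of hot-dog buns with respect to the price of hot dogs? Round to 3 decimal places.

At P_x = 18.27 and P_y = 24.39: Q_x = 2081.885.
∂Q_x/∂P_y = 0.8P_x = 0.8(18.27) = 14.6160.
ε = (∂Q_x/∂P_y)(P_y/Q_x) = 14.6160 × (24.39/2081.885) ≈ 0.171.

0.171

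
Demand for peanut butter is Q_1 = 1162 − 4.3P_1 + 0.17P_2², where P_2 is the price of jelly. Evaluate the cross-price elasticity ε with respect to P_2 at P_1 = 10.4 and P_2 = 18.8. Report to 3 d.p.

0.102

At P_1 = 10.4 and P_2 = 18.8: Q_1 = 1177.365.
∂Q_1/∂P_2 = 0.34P_2 = 0.34(18.8) = 6.3920.
ε = (∂Q_1/∂P_2)(P_2/Q_1) = 6.3920 × (18.8/1177.365) ≈ 0.102.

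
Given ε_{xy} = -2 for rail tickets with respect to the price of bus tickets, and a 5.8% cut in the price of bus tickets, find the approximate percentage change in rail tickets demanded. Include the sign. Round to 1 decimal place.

%ΔQ ≈ ε × %ΔP of bus tickets = -2 × (-5.8%) = 11.6%.

11.6%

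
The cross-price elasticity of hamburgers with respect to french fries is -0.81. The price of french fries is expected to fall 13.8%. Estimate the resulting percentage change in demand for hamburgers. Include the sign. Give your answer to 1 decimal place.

11.2%

%ΔQ ≈ ε × %ΔP of french fries = -0.81 × (-13.8%) = 11.2%.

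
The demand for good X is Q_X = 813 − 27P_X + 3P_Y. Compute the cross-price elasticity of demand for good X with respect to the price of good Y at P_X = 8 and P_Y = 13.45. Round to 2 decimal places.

At P_X = 8 and P_Y = 13.45: Q_X = 637.35.
∂Q_X/∂P_Y = 3.
ε = (∂Q_X/∂P_Y)(P_Y/Q_X) = 3 × (13.45/637.35) ≈ 0.06.
Since ε > 0, good X and good Y are substitutes.

0.06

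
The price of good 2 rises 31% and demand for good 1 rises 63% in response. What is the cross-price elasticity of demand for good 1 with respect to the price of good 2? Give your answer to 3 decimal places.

ε = (%ΔQ of good 1) / (%ΔP of good 2) = (63%) / (31%) ≈ 2.032.

2.032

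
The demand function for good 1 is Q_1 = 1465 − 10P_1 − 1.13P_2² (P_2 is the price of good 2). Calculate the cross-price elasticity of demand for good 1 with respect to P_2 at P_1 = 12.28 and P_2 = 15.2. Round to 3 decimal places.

-0.483

At P_1 = 12.28 and P_2 = 15.2: Q_1 = 1081.125.
∂Q_1/∂P_2 = -2.26P_2 = -2.26(15.2) = -34.3520.
ε = (∂Q_1/∂P_2)(P_2/Q_1) = -34.3520 × (15.2/1081.125) ≈ -0.483.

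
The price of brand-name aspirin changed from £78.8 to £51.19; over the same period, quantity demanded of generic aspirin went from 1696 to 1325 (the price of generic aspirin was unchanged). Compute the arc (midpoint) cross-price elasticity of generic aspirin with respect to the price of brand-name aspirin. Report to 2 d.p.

0.58

ΔQ_A = 1325 − 1696 = -371; ΔP_B = 51.19 − 78.8 = -27.61.
Midpoints: Q̄_A = 1510.5, P̄_B = 65.00.
ε = (ΔQ_A/Q̄_A)/(ΔP_B/P̄_B) = (-371/1510.5)/(-27.61/65.00) ≈ 0.58.
ε > 0: generic aspirin and brand-name aspirin are substitutes.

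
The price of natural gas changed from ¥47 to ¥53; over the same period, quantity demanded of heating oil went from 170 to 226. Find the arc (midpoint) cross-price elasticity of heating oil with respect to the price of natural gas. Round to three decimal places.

ΔQ_A = 226 − 170 = 56; ΔP_B = 53 − 47 = 6.
Midpoints: Q̄_A = 198.0, P̄_B = 50.00.
ε = (ΔQ_A/Q̄_A)/(ΔP_B/P̄_B) = (56/198.0)/(6/50.00) ≈ 2.357.

2.357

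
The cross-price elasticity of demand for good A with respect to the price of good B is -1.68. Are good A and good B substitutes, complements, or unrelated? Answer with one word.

ε = -1.68 < 0, so a higher price of good B lowers demand for good A: complements.

complements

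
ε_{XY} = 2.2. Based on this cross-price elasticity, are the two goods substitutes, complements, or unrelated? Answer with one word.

ε = 2.2 > 0, so a higher price of good Y raises demand for good X: substitutes.

substitutes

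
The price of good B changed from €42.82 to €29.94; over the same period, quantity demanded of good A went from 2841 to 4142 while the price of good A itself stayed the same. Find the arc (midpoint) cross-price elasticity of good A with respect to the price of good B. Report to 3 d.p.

-1.052

ΔQ_A = 4142 − 2841 = 1301; ΔP_B = 29.94 − 42.82 = -12.88.
Midpoints: Q̄_A = 3491.5, P̄_B = 36.38.
ε = (ΔQ_A/Q̄_A)/(ΔP_B/P̄_B) = (1301/3491.5)/(-12.88/36.38) ≈ -1.052.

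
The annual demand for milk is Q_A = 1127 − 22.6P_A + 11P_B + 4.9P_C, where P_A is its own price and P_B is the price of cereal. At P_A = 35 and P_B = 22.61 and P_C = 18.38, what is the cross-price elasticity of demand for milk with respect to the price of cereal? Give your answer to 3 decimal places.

0.369

At P_A = 35 and P_B = 22.61 and P_C = 18.38: Q_A = 674.772.
∂Q_A/∂P_B = 11.
ε = (∂Q_A/∂P_B)(P_B/Q_A) = 11 × (22.61/674.772) ≈ 0.369.
Since ε > 0, milk and cereal are substitutes.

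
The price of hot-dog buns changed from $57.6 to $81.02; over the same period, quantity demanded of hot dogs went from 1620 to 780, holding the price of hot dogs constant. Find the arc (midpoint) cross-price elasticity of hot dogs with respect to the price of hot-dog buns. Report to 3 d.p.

-2.072

ΔQ_A = 780 − 1620 = -840; ΔP_B = 81.02 − 57.6 = 23.42.
Midpoints: Q̄_A = 1200.0, P̄_B = 69.31.
ε = (ΔQ_A/Q̄_A)/(ΔP_B/P̄_B) = (-840/1200.0)/(23.42/69.31) ≈ -2.072.
ε < 0: hot dogs and hot-dog buns are complements.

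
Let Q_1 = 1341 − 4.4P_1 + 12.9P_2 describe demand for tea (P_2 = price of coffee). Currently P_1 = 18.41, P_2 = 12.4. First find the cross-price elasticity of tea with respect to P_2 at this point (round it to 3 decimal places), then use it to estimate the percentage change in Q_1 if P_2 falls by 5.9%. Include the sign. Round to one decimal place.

At P_1 = 18.41, P_2 = 12.4: Q_1 = 1419.956.
∂Q_1/∂P_2 = 12.9.
ε = (∂Q_1/∂P_2)(P_2/Q_1) = 12.9000 × 12.4/1419.956 ≈ 0.113.
%ΔQ_1 ≈ ε × %ΔP_2 = 0.113 × (-5.9%) = -0.7%.

-0.7%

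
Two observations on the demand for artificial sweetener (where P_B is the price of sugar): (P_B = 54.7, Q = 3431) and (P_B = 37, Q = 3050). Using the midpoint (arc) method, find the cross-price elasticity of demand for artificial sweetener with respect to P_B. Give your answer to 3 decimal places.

ΔQ_A = 3050 − 3431 = -381; ΔP_B = 37 − 54.7 = -17.7.
Midpoints: Q̄_A = 3240.5, P̄_B = 45.85.
ε = (ΔQ_A/Q̄_A)/(ΔP_B/P̄_B) = (-381/3240.5)/(-17.7/45.85) ≈ 0.305.

0.305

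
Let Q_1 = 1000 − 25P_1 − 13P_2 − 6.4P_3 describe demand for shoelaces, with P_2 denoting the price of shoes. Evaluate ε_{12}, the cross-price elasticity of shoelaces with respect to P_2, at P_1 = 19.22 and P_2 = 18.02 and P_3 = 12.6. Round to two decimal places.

-1.14

At P_1 = 19.22 and P_2 = 18.02 and P_3 = 12.6: Q_1 = 204.6.
∂Q_1/∂P_2 = -13.
ε = (∂Q_1/∂P_2)(P_2/Q_1) = -13 × (18.02/204.6) ≈ -1.14.
Since ε < 0, shoelaces and shoes are complements.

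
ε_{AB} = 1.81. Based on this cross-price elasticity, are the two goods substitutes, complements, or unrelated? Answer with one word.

substitutes

ε = 1.81 > 0, so a higher price of good B raises demand for good A: substitutes.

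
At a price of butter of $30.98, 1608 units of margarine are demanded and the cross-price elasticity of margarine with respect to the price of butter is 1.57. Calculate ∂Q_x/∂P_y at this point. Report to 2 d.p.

ε = (∂Q_x/∂P_y)·(P_y/Q_x) ⇒ ∂Q_x/∂P_y = ε·Q_x/P_y = 1.57 × 1608/30.98 ≈ 81.49.

81.49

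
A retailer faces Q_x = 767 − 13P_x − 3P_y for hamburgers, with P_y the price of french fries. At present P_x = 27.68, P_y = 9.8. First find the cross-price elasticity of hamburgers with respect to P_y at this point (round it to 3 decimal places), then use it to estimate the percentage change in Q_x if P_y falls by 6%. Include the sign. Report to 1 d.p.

At P_x = 27.68, P_y = 9.8: Q_x = 377.76.
∂Q_x/∂P_y = -3.
ε = (∂Q_x/∂P_y)(P_y/Q_x) = -3.0000 × 9.8/377.76 ≈ -0.078.
%ΔQ_x ≈ ε × %ΔP_y = -0.078 × (-6%) = 0.5%.

0.5%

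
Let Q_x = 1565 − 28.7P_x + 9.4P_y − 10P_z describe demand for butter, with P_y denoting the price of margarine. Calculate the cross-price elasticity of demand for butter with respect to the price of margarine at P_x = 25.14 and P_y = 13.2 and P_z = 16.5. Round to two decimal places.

0.15

At P_x = 25.14 and P_y = 13.2 and P_z = 16.5: Q_x = 802.562.
∂Q_x/∂P_y = 9.4.
ε = (∂Q_x/∂P_y)(P_y/Q_x) = 9.4 × (13.2/802.562) ≈ 0.15.
Since ε > 0, butter and margarine are substitutes.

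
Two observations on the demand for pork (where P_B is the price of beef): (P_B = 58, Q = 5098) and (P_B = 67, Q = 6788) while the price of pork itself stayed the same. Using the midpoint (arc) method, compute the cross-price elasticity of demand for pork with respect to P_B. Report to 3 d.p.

ΔQ_A = 6788 − 5098 = 1690; ΔP_B = 67 − 58 = 9.
Midpoints: Q̄_A = 5943.0, P̄_B = 62.50.
ε = (ΔQ_A/Q̄_A)/(ΔP_B/P̄_B) = (1690/5943.0)/(9/62.50) ≈ 1.975.

1.975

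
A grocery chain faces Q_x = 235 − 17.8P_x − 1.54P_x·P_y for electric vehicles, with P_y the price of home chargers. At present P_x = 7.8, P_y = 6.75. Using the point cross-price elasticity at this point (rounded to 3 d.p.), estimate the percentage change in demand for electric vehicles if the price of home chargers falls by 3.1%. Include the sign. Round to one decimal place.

At P_x = 7.8, P_y = 6.75: Q_x = 15.079.
∂Q_x/∂P_y = -1.54P_x = -12.0120.
ε = (∂Q_x/∂P_y)(P_y/Q_x) = -12.0120 × 6.75/15.079 ≈ -5.377.
%ΔQ_x ≈ ε × %ΔP_y = -5.377 × (-3.1%) = 16.7%.

16.7%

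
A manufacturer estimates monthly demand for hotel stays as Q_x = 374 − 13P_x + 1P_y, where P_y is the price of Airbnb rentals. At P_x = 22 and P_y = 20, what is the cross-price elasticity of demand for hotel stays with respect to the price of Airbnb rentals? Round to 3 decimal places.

At P_x = 22 and P_y = 20: Q_x = 108.
∂Q_x/∂P_y = 1.
ε = (∂Q_x/∂P_y)(P_y/Q_x) = 1 × (20/108) ≈ 0.185.

0.185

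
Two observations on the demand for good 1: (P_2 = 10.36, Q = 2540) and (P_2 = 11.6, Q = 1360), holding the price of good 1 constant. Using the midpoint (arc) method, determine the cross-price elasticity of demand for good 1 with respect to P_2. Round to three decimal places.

ΔQ_1 = 1360 − 2540 = -1180; ΔP_2 = 11.6 − 10.36 = 1.24.
Midpoints: Q̄_1 = 1950.0, P̄_2 = 10.98.
ε = (ΔQ_1/Q̄_1)/(ΔP_2/P̄_2) = (-1180/1950.0)/(1.24/10.98) ≈ -5.358.

-5.358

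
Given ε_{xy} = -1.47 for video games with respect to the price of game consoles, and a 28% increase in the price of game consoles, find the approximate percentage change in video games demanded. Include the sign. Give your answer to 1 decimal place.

-41.2%

%ΔQ ≈ ε × %ΔP of game consoles = -1.47 × (28%) = -41.2%.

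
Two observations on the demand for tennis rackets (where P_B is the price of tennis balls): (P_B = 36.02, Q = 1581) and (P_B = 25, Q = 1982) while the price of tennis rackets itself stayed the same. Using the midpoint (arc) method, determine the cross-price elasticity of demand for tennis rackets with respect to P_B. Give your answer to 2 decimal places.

ΔQ_A = 1982 − 1581 = 401; ΔP_B = 25 − 36.02 = -11.02.
Midpoints: Q̄_A = 1781.5, P̄_B = 30.51.
ε = (ΔQ_A/Q̄_A)/(ΔP_B/P̄_B) = (401/1781.5)/(-11.02/30.51) ≈ -0.62.

-0.62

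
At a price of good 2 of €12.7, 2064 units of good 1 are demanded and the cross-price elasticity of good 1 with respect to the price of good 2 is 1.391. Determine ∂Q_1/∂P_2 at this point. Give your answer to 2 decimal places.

226.06

ε = (∂Q_1/∂P_2)·(P_2/Q_1) ⇒ ∂Q_1/∂P_2 = ε·Q_1/P_2 = 1.391 × 2064/12.7 ≈ 226.06.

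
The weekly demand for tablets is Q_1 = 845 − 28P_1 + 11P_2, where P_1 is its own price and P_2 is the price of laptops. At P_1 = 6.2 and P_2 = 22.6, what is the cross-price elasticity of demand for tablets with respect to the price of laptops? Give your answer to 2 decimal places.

At P_1 = 6.2 and P_2 = 22.6: Q_1 = 920.
∂Q_1/∂P_2 = 11.
ε = (∂Q_1/∂P_2)(P_2/Q_1) = 11 × (22.6/920) ≈ 0.27.
Since ε > 0, tablets and laptops are substitutes.

0.27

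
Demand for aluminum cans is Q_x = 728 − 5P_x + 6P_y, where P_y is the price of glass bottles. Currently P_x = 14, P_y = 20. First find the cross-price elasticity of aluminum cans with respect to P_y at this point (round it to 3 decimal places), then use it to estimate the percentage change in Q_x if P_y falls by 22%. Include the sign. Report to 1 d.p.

-3.4%

At P_x = 14, P_y = 20: Q_x = 778.
∂Q_x/∂P_y = 6.
ε = (∂Q_x/∂P_y)(P_y/Q_x) = 6.0000 × 20/778 ≈ 0.154.
%ΔQ_x ≈ ε × %ΔP_y = 0.154 × (-22%) = -3.4%.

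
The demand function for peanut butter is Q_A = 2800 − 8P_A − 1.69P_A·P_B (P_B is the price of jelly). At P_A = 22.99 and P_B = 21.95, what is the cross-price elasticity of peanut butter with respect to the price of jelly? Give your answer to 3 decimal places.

At P_A = 22.99 and P_B = 21.95: Q_A = 1763.254.
∂Q_A/∂P_B = -1.69P_A = -1.69(22.99) = -38.8531.
ε = (∂Q_A/∂P_B)(P_B/Q_A) = -38.8531 × (21.95/1763.254) ≈ -0.484.

-0.484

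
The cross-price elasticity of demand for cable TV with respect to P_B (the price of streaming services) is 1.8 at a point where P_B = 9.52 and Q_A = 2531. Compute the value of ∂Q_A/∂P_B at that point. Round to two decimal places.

478.55

ε = (∂Q_A/∂P_B)·(P_B/Q_A) ⇒ ∂Q_A/∂P_B = ε·Q_A/P_B = 1.8 × 2531/9.52 ≈ 478.55.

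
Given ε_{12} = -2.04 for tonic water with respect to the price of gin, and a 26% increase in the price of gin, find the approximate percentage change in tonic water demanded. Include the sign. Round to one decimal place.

-53.0%

%ΔQ ≈ ε × %ΔP of gin = -2.04 × (26%) = -53.0%.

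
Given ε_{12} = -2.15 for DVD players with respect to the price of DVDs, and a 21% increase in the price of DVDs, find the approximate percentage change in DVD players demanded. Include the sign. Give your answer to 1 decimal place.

-45.2%

%ΔQ ≈ ε × %ΔP of DVDs = -2.15 × (21%) = -45.2%.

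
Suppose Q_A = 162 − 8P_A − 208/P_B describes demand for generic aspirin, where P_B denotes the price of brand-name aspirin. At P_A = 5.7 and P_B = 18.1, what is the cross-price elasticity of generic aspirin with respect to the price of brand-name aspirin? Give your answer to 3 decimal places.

0.110

At P_A = 5.7 and P_B = 18.1: Q_A = 104.908.
∂Q_A/∂P_B = 208/P_B² = 0.6349.
ε = (∂Q_A/∂P_B)(P_B/Q_A) = 0.6349 × (18.1/104.908) ≈ 0.110.
ε > 0: substitutes.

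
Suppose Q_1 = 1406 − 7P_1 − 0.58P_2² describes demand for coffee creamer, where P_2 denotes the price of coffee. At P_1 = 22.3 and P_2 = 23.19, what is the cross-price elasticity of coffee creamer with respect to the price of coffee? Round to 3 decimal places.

At P_1 = 22.3 and P_2 = 23.19: Q_1 = 937.990.
∂Q_1/∂P_2 = -1.16P_2 = -1.16(23.19) = -26.9004.
ε = (∂Q_1/∂P_2)(P_2/Q_1) = -26.9004 × (23.19/937.990) ≈ -0.665.
ε < 0: complements.

-0.665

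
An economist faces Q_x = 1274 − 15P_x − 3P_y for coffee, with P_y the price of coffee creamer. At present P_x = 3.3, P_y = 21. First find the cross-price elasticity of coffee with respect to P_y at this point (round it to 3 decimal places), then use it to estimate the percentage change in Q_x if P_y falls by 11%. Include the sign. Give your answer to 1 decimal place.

0.6%

At P_x = 3.3, P_y = 21: Q_x = 1161.5.
∂Q_x/∂P_y = -3.
ε = (∂Q_x/∂P_y)(P_y/Q_x) = -3.0000 × 21/1161.5 ≈ -0.054.
%ΔQ_x ≈ ε × %ΔP_y = -0.054 × (-11%) = 0.6%.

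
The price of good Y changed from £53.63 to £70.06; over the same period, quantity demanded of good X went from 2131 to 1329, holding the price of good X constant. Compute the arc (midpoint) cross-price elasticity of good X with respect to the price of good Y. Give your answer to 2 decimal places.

-1.74

ΔQ_X = 1329 − 2131 = -802; ΔP_Y = 70.06 − 53.63 = 16.43.
Midpoints: Q̄_X = 1730.0, P̄_Y = 61.84.
ε = (ΔQ_X/Q̄_X)/(ΔP_Y/P̄_Y) = (-802/1730.0)/(16.43/61.84) ≈ -1.74.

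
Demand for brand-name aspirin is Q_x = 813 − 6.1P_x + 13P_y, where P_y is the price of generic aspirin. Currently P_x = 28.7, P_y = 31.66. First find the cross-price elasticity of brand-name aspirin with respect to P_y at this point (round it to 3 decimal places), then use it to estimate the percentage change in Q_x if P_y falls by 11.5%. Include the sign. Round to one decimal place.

-4.5%

At P_x = 28.7, P_y = 31.66: Q_x = 1049.51.
∂Q_x/∂P_y = 13.
ε = (∂Q_x/∂P_y)(P_y/Q_x) = 13.0000 × 31.66/1049.51 ≈ 0.392.
%ΔQ_x ≈ ε × %ΔP_y = 0.392 × (-11.5%) = -4.5%.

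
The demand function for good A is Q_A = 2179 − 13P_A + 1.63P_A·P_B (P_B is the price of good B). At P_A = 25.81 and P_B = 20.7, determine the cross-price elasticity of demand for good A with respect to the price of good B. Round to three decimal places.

At P_A = 25.81 and P_B = 20.7: Q_A = 2714.325.
∂Q_A/∂P_B = 1.63P_A = 1.63(25.81) = 42.0703.
ε = (∂Q_A/∂P_B)(P_B/Q_A) = 42.0703 × (20.7/2714.325) ≈ 0.321.

0.321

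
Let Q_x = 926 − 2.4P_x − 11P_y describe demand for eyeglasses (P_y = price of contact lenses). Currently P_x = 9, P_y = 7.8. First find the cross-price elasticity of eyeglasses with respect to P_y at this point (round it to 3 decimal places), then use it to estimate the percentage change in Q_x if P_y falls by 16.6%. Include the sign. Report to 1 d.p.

1.7%

At P_x = 9, P_y = 7.8: Q_x = 818.6.
∂Q_x/∂P_y = -11.
ε = (∂Q_x/∂P_y)(P_y/Q_x) = -11.0000 × 7.8/818.6 ≈ -0.105.
%ΔQ_x ≈ ε × %ΔP_y = -0.105 × (-16.6%) = 1.7%.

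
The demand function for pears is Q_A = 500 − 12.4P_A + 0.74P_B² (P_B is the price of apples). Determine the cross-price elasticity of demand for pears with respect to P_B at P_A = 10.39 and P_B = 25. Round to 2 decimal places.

1.11

At P_A = 10.39 and P_B = 25: Q_A = 833.664.
∂Q_A/∂P_B = 1.48P_B = 1.48(25) = 37.0000.
ε = (∂Q_A/∂P_B)(P_B/Q_A) = 37.0000 × (25/833.664) ≈ 1.11.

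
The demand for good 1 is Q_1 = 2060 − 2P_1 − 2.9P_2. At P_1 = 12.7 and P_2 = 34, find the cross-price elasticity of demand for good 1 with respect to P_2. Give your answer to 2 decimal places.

At P_1 = 12.7 and P_2 = 34: Q_1 = 1936.
∂Q_1/∂P_2 = -2.9.
ε = (∂Q_1/∂P_2)(P_2/Q_1) = -2.9 × (34/1936) ≈ -0.05.

-0.05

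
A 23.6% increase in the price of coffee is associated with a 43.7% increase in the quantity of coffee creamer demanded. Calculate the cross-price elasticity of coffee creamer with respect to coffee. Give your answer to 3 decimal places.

ε = (%ΔQ of coffee creamer) / (%ΔP of coffee) = (43.7%) / (23.6%) ≈ 1.852.
Positive cross-price elasticity: substitutes.

1.852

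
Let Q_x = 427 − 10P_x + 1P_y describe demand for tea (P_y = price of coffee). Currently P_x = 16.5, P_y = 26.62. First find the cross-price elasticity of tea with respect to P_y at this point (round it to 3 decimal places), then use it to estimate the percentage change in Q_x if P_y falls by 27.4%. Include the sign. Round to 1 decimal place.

At P_x = 16.5, P_y = 26.62: Q_x = 288.62.
∂Q_x/∂P_y = 1.
ε = (∂Q_x/∂P_y)(P_y/Q_x) = 1.0000 × 26.62/288.62 ≈ 0.092.
%ΔQ_x ≈ ε × %ΔP_y = 0.092 × (-27.4%) = -2.5%.

-2.5%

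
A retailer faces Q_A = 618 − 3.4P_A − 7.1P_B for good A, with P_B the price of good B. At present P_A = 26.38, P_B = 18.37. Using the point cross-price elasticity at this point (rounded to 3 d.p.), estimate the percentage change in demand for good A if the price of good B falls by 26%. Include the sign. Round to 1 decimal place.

8.5%

At P_A = 26.38, P_B = 18.37: Q_A = 397.881.
∂Q_A/∂P_B = -7.1.
ε = (∂Q_A/∂P_B)(P_B/Q_A) = -7.1000 × 18.37/397.881 ≈ -0.328.
%ΔQ_A ≈ ε × %ΔP_B = -0.328 × (-26%) = 8.5%.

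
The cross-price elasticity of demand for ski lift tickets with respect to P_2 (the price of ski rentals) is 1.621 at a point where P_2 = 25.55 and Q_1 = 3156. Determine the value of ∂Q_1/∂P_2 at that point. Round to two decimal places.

200.23

ε = (∂Q_1/∂P_2)·(P_2/Q_1) ⇒ ∂Q_1/∂P_2 = ε·Q_1/P_2 = 1.621 × 3156/25.55 ≈ 200.23.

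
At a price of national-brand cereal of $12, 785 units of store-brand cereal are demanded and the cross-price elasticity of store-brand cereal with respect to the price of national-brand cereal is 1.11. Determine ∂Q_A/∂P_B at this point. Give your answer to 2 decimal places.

72.61

ε = (∂Q_A/∂P_B)·(P_B/Q_A) ⇒ ∂Q_A/∂P_B = ε·Q_A/P_B = 1.11 × 785/12 ≈ 72.61.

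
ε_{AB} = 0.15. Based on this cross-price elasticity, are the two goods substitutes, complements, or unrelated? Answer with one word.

substitutes

ε = 0.15 > 0, so a higher price of good B raises demand for good A: substitutes.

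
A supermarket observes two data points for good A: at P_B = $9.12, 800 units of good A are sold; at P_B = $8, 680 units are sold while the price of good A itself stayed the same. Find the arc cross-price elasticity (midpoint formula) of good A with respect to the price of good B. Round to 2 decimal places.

1.24

ΔQ_A = 680 − 800 = -120; ΔP_B = 8 − 9.12 = -1.12.
Midpoints: Q̄_A = 740.0, P̄_B = 8.56.
ε = (ΔQ_A/Q̄_A)/(ΔP_B/P̄_B) = (-120/740.0)/(-1.12/8.56) ≈ 1.24.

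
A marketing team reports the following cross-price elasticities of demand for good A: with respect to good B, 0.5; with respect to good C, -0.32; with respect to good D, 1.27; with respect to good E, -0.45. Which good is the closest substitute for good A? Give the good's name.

Substitutes have ε > 0. Among the positive values, 1.27 (good D) is largest.

good D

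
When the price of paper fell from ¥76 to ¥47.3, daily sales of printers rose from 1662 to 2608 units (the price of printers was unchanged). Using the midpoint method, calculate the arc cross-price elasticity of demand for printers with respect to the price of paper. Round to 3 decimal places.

ΔQ_A = 2608 − 1662 = 946; ΔP_B = 47.3 − 76 = -28.7.
Midpoints: Q̄_A = 2135.0, P̄_B = 61.65.
ε = (ΔQ_A/Q̄_A)/(ΔP_B/P̄_B) = (946/2135.0)/(-28.7/61.65) ≈ -0.952.

-0.952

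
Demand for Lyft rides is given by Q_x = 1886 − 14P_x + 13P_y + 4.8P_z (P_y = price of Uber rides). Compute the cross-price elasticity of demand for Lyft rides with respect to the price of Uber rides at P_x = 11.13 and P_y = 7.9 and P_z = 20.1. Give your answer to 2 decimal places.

At P_x = 11.13 and P_y = 7.9 and P_z = 20.1: Q_x = 1929.36.
∂Q_x/∂P_y = 13.
ε = (∂Q_x/∂P_y)(P_y/Q_x) = 13 × (7.9/1929.36) ≈ 0.05.
Since ε > 0, Lyft rides and Uber rides are substitutes.

0.05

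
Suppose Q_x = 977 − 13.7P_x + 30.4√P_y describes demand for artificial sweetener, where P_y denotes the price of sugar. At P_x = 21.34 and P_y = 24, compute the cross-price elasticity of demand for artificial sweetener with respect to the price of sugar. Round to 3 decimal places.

At P_x = 21.34 and P_y = 24: Q_x = 833.571.
∂Q_x/∂P_y = 30.4/(2√P_y) = 30.4/(2√24) = 3.1027.
ε = (∂Q_x/∂P_y)(P_y/Q_x) = 3.1027 × (24/833.571) ≈ 0.089.

0.089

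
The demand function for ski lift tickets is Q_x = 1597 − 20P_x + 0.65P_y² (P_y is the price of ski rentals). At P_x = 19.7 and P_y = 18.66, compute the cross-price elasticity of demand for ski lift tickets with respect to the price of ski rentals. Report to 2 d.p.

0.32

At P_x = 19.7 and P_y = 18.66: Q_x = 1429.327.
∂Q_x/∂P_y = 1.3P_y = 1.3(18.66) = 24.2580.
ε = (∂Q_x/∂P_y)(P_y/Q_x) = 24.2580 × (18.66/1429.327) ≈ 0.32.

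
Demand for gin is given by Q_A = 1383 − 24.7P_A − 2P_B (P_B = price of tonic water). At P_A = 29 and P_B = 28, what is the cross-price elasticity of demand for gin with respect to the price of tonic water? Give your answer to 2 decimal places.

-0.09

At P_A = 29 and P_B = 28: Q_A = 610.7.
∂Q_A/∂P_B = -2.
ε = (∂Q_A/∂P_B)(P_B/Q_A) = -2 × (28/610.7) ≈ -0.09.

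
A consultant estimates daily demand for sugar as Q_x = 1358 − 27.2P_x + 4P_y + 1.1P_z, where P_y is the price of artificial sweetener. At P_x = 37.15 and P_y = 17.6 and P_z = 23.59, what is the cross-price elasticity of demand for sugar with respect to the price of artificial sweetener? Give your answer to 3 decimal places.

At P_x = 37.15 and P_y = 17.6 and P_z = 23.59: Q_x = 443.869.
∂Q_x/∂P_y = 4.
ε = (∂Q_x/∂P_y)(P_y/Q_x) = 4 × (17.6/443.869) ≈ 0.159.

0.159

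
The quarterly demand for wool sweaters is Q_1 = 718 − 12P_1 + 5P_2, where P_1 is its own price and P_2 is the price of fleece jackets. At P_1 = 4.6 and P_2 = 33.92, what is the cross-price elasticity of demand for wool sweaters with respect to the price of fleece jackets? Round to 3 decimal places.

0.204

At P_1 = 4.6 and P_2 = 33.92: Q_1 = 832.4.
∂Q_1/∂P_2 = 5.
ε = (∂Q_1/∂P_2)(P_2/Q_1) = 5 × (33.92/832.4) ≈ 0.204.
Since ε > 0, wool sweaters and fleece jackets are substitutes.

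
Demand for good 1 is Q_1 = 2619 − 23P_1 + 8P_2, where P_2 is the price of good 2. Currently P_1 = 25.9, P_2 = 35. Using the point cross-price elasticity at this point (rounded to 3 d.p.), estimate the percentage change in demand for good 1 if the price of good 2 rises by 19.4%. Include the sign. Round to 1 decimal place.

2.4%

At P_1 = 25.9, P_2 = 35: Q_1 = 2303.3.
∂Q_1/∂P_2 = 8.
ε = (∂Q_1/∂P_2)(P_2/Q_1) = 8.0000 × 35/2303.3 ≈ 0.122.
%ΔQ_1 ≈ ε × %ΔP_2 = 0.122 × (19.4%) = 2.4%.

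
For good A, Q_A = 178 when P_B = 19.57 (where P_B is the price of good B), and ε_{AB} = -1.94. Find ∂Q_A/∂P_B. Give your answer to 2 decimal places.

-17.65

ε = (∂Q_A/∂P_B)·(P_B/Q_A) ⇒ ∂Q_A/∂P_B = ε·Q_A/P_B = -1.94 × 178/19.57 ≈ -17.65.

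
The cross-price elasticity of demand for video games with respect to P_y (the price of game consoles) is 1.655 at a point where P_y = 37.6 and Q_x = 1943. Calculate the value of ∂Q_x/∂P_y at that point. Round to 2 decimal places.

85.52

ε = (∂Q_x/∂P_y)·(P_y/Q_x) ⇒ ∂Q_x/∂P_y = ε·Q_x/P_y = 1.655 × 1943/37.6 ≈ 85.52.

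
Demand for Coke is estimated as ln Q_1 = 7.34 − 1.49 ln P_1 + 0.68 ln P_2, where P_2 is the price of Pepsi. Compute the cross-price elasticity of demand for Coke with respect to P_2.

0.68

In a log-linear (constant-elasticity) demand function, the coefficient on ln P_2 is the cross-price elasticity.
ε = 0.68. Positive, so Coke and Pepsi are substitutes.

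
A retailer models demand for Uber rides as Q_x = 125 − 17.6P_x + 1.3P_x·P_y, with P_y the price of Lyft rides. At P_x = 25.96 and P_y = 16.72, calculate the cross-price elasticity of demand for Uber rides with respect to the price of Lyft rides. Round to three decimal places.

At P_x = 25.96 and P_y = 16.72: Q_x = 232.371.
∂Q_x/∂P_y = 1.3P_x = 1.3(25.96) = 33.7480.
ε = (∂Q_x/∂P_y)(P_y/Q_x) = 33.7480 × (16.72/232.371) ≈ 2.428.

2.428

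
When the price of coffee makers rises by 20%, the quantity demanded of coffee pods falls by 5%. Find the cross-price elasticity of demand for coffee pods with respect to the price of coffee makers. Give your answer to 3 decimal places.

ε = (%ΔQ of coffee pods) / (%ΔP of coffee makers) = (-5%) / (20%) ≈ -0.250.

-0.250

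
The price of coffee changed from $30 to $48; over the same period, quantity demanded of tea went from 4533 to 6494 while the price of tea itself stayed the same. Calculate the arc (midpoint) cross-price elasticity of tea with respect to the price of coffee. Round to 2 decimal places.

ΔQ_A = 6494 − 4533 = 1961; ΔP_B = 48 − 30 = 18.
Midpoints: Q̄_A = 5513.5, P̄_B = 39.00.
ε = (ΔQ_A/Q̄_A)/(ΔP_B/P̄_B) = (1961/5513.5)/(18/39.00) ≈ 0.77.
ε > 0: tea and coffee are substitutes.

0.77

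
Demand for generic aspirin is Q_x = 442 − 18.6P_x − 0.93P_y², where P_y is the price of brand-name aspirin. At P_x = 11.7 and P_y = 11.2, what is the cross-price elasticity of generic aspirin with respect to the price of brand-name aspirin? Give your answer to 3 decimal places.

At P_x = 11.7 and P_y = 11.2: Q_x = 107.721.
∂Q_x/∂P_y = -1.86P_y = -1.86(11.2) = -20.8320.
ε = (∂Q_x/∂P_y)(P_y/Q_x) = -20.8320 × (11.2/107.721) ≈ -2.166.
ε < 0: complements.

-2.166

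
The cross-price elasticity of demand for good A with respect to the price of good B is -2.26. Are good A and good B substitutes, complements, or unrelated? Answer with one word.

complements

ε = -2.26 < 0, so a higher price of good B lowers demand for good A: complements.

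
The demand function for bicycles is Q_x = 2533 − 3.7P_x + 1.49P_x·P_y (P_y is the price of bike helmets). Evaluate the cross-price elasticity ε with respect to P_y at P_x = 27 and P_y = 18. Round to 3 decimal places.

At P_x = 27 and P_y = 18: Q_x = 3157.24.
∂Q_x/∂P_y = 1.49P_x = 1.49(27) = 40.2300.
ε = (∂Q_x/∂P_y)(P_y/Q_x) = 40.2300 × (18/3157.24) ≈ 0.229.

0.229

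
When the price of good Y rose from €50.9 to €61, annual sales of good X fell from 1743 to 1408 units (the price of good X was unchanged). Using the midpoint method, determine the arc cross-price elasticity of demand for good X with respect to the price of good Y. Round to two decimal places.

-1.18

ΔQ_X = 1408 − 1743 = -335; ΔP_Y = 61 − 50.9 = 10.1.
Midpoints: Q̄_X = 1575.5, P̄_Y = 55.95.
ε = (ΔQ_X/Q̄_X)/(ΔP_Y/P̄_Y) = (-335/1575.5)/(10.1/55.95) ≈ -1.18.
ε < 0: good X and good Y are complements.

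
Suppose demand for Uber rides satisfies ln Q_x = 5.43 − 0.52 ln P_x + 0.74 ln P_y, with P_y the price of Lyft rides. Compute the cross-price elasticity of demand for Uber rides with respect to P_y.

0.74

In a log-linear (constant-elasticity) demand function, the coefficient on ln P_y is the cross-price elasticity.
ε = 0.74. Positive, so Uber rides and Lyft rides are substitutes.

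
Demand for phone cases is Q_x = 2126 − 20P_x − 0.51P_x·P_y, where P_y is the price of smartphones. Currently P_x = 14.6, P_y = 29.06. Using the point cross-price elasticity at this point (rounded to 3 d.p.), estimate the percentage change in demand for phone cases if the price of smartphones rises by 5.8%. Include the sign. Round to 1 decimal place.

At P_x = 14.6, P_y = 29.06: Q_x = 1617.619.
∂Q_x/∂P_y = -0.51P_x = -7.4460.
ε = (∂Q_x/∂P_y)(P_y/Q_x) = -7.4460 × 29.06/1617.619 ≈ -0.134.
%ΔQ_x ≈ ε × %ΔP_y = -0.134 × (5.8%) = -0.8%.

-0.8%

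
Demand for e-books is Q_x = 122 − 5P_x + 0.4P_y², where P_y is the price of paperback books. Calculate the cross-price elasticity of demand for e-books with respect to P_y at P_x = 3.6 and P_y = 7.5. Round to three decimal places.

At P_x = 3.6 and P_y = 7.5: Q_x = 126.5.
∂Q_x/∂P_y = 0.8P_y = 0.8(7.5) = 6.0000.
ε = (∂Q_x/∂P_y)(P_y/Q_x) = 6.0000 × (7.5/126.5) ≈ 0.356.
ε > 0: substitutes.

0.356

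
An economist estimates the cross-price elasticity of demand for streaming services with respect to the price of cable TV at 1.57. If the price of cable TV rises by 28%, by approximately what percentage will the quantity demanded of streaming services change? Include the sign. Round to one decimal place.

%ΔQ ≈ ε × %ΔP of cable TV = 1.57 × (28%) = 44.0%.

44.0%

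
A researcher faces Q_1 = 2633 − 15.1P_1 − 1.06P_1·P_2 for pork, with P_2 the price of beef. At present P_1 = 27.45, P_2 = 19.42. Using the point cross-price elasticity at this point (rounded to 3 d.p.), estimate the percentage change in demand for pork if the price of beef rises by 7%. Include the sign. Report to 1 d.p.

-2.4%

At P_1 = 27.45, P_2 = 19.42: Q_1 = 1653.441.
∂Q_1/∂P_2 = -1.06P_1 = -29.0970.
ε = (∂Q_1/∂P_2)(P_2/Q_1) = -29.0970 × 19.42/1653.441 ≈ -0.342.
%ΔQ_1 ≈ ε × %ΔP_2 = -0.342 × (7%) = -2.4%.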